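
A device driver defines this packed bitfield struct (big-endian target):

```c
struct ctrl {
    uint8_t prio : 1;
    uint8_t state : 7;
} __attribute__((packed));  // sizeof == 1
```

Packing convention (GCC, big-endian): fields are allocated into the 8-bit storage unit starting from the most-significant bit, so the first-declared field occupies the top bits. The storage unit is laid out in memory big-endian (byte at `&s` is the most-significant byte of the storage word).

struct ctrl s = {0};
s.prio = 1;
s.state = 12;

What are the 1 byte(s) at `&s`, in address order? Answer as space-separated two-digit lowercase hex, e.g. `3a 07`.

[7+:1] prio=1 & 0x1 = 0x1; word=0x80
[0+:7] state=12 & 0x7f = 0xc; word=0x8c
word = 0x8c → big-endian bytes:
  [0]=0x8c

8c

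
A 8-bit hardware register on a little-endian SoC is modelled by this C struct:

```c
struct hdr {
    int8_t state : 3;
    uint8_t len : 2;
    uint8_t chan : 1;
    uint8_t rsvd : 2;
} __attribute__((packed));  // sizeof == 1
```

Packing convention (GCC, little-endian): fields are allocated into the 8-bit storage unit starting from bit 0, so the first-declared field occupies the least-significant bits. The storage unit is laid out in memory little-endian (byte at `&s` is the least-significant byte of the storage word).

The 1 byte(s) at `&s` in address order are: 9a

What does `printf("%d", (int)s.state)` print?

2

[0]=0x9a (little-endian) → word 0x9a
state [0+:3] = (word>>0) & 0x7 = 2  ←
len [3+:2] = (word>>3) & 0x3 = 3
chan [5+:1] = (word>>5) & 0x1 = 0
rsvd [6+:2] = (word>>6) & 0x3 = 2
state signed 3b, MSB=0: value = 2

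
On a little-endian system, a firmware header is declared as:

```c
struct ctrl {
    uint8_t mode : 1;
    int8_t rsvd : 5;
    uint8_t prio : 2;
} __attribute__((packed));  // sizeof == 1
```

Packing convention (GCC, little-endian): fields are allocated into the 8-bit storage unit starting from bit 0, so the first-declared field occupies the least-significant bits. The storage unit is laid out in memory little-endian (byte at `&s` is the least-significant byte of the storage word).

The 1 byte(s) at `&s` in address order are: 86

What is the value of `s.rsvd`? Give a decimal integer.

[0]=0x86 (little-endian) → word 0x86
mode [0+:1] = (word>>0) & 0x1 = 0
rsvd [1+:5] = (word>>1) & 0x1f = 3  ←
prio [6+:2] = (word>>6) & 0x3 = 2
rsvd signed 5b, MSB=0: value = 3

3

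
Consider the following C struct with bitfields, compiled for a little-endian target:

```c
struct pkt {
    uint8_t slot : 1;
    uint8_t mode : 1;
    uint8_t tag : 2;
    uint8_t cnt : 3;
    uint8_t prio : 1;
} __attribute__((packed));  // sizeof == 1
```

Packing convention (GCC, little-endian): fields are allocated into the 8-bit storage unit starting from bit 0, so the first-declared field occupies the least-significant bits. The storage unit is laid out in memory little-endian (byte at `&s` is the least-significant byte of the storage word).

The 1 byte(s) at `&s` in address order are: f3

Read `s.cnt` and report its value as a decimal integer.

7

[0]=0xf3 (little-endian) → word 0xf3
slot [0+:1] = (word>>0) & 0x1 = 1
mode [1+:1] = (word>>1) & 0x1 = 1
tag [2+:2] = (word>>2) & 0x3 = 0
cnt [4+:3] = (word>>4) & 0x7 = 7  ←
prio [7+:1] = (word>>7) & 0x1 = 1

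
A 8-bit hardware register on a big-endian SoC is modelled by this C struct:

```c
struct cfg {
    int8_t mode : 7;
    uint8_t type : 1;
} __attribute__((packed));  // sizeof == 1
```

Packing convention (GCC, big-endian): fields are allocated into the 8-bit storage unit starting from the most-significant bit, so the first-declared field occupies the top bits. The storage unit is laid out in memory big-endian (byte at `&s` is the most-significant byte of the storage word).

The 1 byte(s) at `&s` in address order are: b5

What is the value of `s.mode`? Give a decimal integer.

-38

[0]=0xb5 (big-endian) → word 0xb5
mode [1+:7] = (word>>1) & 0x7f = 90  ←
type [0+:1] = (word>>0) & 0x1 = 1
mode signed 7b, MSB=1: 90 - 128 = -38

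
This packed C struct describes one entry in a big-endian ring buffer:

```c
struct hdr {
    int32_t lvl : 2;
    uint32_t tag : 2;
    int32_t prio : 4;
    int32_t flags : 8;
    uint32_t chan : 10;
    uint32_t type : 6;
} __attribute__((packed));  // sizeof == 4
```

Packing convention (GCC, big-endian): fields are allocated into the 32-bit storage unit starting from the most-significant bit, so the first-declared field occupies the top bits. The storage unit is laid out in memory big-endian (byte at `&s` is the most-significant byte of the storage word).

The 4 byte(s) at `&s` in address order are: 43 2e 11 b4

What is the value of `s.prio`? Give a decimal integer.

[0]=0x43 [1]=0x2e [2]=0x11 [3]=0xb4 (big-endian) → word 0x432e11b4
lvl:2 @ bit 30 → (0x432e11b4>>30)&0x3 = 0x1
tag:2 @ bit 28 → (0x432e11b4>>28)&0x3 = 0x0
prio:4 @ bit 24 → (0x432e11b4>>24)&0xf = 0x3  ←
flags:8 @ bit 16 → (0x432e11b4>>16)&0xff = 0x2e
chan:10 @ bit 6 → (0x432e11b4>>6)&0x3ff = 0x46
type:6 @ bit 0 → (0x432e11b4>>0)&0x3f = 0x34
prio signed 4b, MSB=0: value = 3

3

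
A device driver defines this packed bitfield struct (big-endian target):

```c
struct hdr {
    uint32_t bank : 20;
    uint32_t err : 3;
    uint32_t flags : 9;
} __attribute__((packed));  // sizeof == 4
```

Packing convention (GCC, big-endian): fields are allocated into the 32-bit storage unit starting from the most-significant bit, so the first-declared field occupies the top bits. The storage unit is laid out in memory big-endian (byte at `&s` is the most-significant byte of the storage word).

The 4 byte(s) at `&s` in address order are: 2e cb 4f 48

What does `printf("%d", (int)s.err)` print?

7

[0]=0x2e [1]=0xcb [2]=0x4f [3]=0x48 (big-endian) → word 0x2ecb4f48
bank [12+:20] = (word>>12) & 0xfffff = 191668
err [9+:3] = (word>>9) & 0x7 = 7  ←
flags [0+:9] = (word>>0) & 0x1ff = 328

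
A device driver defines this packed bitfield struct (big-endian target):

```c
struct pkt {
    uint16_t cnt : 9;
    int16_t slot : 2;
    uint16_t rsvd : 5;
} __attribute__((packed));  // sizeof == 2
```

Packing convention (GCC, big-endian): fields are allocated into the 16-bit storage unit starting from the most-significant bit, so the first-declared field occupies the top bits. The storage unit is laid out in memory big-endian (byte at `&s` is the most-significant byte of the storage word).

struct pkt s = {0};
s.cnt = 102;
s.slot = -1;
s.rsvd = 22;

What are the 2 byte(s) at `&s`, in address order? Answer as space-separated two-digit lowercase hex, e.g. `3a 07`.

cnt:9 = 102 → 0x66 << 7 → word 0x3300
slot:2 = -1 → 0x3 << 5 → word 0x3360
rsvd:5 = 22 → 0x16 << 0 → word 0x3376
word = 0x3376 → big-endian bytes:
  [0]=0x33  [1]=0x76

33 76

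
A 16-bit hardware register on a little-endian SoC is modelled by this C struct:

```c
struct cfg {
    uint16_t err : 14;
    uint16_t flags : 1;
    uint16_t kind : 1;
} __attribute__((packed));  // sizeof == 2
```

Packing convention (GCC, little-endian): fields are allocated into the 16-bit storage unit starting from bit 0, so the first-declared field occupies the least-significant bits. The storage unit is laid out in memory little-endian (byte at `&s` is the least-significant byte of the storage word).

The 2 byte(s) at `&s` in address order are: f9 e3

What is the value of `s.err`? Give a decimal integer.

9209

[0]=0xf9 [1]=0xe3 (little-endian) → word 0xe3f9
err:14 @ bit 0 → (0xe3f9>>0)&0x3fff = 0x23f9  ←
flags:1 @ bit 14 → (0xe3f9>>14)&0x1 = 0x1
kind:1 @ bit 15 → (0xe3f9>>15)&0x1 = 0x1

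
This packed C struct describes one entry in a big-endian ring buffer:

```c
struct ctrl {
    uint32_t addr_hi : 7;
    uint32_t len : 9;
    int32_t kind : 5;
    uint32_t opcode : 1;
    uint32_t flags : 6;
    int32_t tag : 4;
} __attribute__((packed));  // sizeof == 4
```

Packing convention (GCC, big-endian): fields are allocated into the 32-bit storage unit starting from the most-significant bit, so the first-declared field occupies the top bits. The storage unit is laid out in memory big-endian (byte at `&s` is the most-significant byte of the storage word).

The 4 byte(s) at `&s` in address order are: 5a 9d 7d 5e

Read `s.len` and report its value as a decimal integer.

157

[0]=0x5a [1]=0x9d [2]=0x7d [3]=0x5e (big-endian) → word 0x5a9d7d5e
addr_hi:7 @ bit 25 → (0x5a9d7d5e>>25)&0x7f = 0x2d
len:9 @ bit 16 → (0x5a9d7d5e>>16)&0x1ff = 0x9d  ←
kind:5 @ bit 11 → (0x5a9d7d5e>>11)&0x1f = 0xf
opcode:1 @ bit 10 → (0x5a9d7d5e>>10)&0x1 = 0x1
flags:6 @ bit 4 → (0x5a9d7d5e>>4)&0x3f = 0x15
tag:4 @ bit 0 → (0x5a9d7d5e>>0)&0xf = 0xe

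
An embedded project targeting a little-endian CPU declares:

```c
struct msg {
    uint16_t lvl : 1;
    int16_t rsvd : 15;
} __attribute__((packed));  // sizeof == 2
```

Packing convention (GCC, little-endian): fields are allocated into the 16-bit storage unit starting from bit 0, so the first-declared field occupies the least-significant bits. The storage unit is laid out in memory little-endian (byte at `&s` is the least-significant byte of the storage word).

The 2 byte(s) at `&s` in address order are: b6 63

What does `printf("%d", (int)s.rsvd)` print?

[0]=0xb6 [1]=0x63 (little-endian) → word 0x63b6
lvl [0+:1] = (word>>0) & 0x1 = 0
rsvd [1+:15] = (word>>1) & 0x7fff = 12763  ←
rsvd signed 15b, MSB=0: value = 12763

12763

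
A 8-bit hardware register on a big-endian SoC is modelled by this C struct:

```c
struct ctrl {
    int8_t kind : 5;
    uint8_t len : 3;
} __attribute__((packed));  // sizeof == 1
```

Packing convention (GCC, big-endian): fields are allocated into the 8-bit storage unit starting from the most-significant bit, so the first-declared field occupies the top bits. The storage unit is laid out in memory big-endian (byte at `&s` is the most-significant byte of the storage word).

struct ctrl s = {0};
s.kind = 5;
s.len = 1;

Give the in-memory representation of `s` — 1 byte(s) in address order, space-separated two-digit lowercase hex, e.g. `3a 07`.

kind:5 = 5 → 0x5 << 3 → word 0x28
len:3 = 1 → 0x1 << 0 → word 0x29
word = 0x29 → big-endian bytes:
  [0]=0x29

29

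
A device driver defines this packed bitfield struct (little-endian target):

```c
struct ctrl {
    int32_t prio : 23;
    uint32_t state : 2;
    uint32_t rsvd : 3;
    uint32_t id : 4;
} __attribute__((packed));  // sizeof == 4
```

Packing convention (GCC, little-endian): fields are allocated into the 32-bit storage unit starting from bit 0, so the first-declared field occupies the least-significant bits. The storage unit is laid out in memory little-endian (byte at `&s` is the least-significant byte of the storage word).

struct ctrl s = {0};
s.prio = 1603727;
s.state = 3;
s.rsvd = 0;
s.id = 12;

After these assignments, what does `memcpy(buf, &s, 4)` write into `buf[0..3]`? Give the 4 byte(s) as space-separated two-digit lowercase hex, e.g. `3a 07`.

prio:23 = 1603727 → 0x18788f << 0 → word 0x0018788f
state:2 = 3 → 0x3 << 23 → word 0x0198788f
rsvd:3 = 0 → 0x0 << 25 → word 0x0198788f
id:4 = 12 → 0xc << 28 → word 0xc198788f
word = 0xc198788f → little-endian bytes:
  [0]=0x8f  [1]=0x78  [2]=0x98  [3]=0xc1

8f 78 98 c1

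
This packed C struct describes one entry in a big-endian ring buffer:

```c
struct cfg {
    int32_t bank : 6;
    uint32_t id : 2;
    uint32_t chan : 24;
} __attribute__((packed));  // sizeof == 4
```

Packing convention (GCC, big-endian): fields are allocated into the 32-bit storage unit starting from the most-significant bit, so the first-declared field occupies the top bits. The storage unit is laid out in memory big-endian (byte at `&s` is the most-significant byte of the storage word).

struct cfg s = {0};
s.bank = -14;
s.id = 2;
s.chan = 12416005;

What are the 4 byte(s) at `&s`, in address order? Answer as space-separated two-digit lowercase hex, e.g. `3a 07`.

[26+:6] bank=-14 & 0x3f = 0x32; word=0xc8000000
[24+:2] id=2 & 0x3 = 0x2; word=0xca000000
[0+:24] chan=12416005 & 0xffffff = 0xbd7405; word=0xcabd7405
word = 0xcabd7405 → big-endian bytes:
  [0]=0xca  [1]=0xbd  [2]=0x74  [3]=0x05

ca bd 74 05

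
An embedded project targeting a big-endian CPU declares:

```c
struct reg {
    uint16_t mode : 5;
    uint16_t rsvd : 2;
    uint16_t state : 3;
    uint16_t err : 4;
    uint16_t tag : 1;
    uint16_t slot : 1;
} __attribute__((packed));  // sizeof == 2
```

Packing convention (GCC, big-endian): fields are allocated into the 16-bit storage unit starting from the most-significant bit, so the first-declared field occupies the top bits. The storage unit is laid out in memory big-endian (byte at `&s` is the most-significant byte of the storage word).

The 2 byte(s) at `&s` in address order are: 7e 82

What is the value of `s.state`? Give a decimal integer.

[0]=0x7e [1]=0x82 (big-endian) → word 0x7e82
mode:5 @ bit 11 → (0x7e82>>11)&0x1f = 0xf
rsvd:2 @ bit 9 → (0x7e82>>9)&0x3 = 0x3
state:3 @ bit 6 → (0x7e82>>6)&0x7 = 0x2  ←
err:4 @ bit 2 → (0x7e82>>2)&0xf = 0x0
tag:1 @ bit 1 → (0x7e82>>1)&0x1 = 0x1
slot:1 @ bit 0 → (0x7e82>>0)&0x1 = 0x0

2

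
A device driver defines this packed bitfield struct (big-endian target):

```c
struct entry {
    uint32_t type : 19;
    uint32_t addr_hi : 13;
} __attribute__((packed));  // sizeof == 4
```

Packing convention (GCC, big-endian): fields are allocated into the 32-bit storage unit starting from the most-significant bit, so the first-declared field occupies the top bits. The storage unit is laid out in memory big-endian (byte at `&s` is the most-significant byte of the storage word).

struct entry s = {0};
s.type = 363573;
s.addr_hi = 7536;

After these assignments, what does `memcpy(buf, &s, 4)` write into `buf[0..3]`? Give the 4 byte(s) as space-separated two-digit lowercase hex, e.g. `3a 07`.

b1 86 bd 70

type:19 = 363573 → 0x58c35 << 13 → word 0xb186a000
addr_hi:13 = 7536 → 0x1d70 << 0 → word 0xb186bd70
word = 0xb186bd70 → big-endian bytes:
  [0]=0xb1  [1]=0x86  [2]=0xbd  [3]=0x70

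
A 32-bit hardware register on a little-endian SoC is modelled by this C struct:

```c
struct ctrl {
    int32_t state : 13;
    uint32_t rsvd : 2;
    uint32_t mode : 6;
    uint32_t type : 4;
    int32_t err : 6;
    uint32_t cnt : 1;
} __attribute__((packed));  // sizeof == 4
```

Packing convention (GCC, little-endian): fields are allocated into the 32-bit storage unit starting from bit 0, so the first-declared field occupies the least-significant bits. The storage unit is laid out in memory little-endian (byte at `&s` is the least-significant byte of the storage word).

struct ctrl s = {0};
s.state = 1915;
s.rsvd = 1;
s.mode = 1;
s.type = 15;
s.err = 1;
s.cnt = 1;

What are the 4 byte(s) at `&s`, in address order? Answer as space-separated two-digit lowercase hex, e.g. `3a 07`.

[0+:13] state=1915 & 0x1fff = 0x77b; word=0x0000077b
[13+:2] rsvd=1 & 0x3 = 0x1; word=0x0000277b
[15+:6] mode=1 & 0x3f = 0x1; word=0x0000a77b
[21+:4] type=15 & 0xf = 0xf; word=0x01e0a77b
[25+:6] err=1 & 0x3f = 0x1; word=0x03e0a77b
[31+:1] cnt=1 & 0x1 = 0x1; word=0x83e0a77b
word = 0x83e0a77b → little-endian bytes:
  [0]=0x7b  [1]=0xa7  [2]=0xe0  [3]=0x83

7b a7 e0 83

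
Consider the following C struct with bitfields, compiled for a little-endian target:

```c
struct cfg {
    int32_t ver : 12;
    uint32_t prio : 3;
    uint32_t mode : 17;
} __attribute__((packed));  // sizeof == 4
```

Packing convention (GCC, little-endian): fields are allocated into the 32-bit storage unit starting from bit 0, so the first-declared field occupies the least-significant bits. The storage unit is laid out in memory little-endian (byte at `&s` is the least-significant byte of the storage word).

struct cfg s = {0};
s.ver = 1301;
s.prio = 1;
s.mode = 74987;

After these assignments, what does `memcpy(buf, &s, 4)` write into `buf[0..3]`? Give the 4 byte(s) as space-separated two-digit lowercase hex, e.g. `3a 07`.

15 95 75 92

[0+:12] ver=1301 & 0xfff = 0x515; word=0x00000515
[12+:3] prio=1 & 0x7 = 0x1; word=0x00001515
[15+:17] mode=74987 & 0x1ffff = 0x124eb; word=0x92759515
word = 0x92759515 → little-endian bytes:
  [0]=0x15  [1]=0x95  [2]=0x75  [3]=0x92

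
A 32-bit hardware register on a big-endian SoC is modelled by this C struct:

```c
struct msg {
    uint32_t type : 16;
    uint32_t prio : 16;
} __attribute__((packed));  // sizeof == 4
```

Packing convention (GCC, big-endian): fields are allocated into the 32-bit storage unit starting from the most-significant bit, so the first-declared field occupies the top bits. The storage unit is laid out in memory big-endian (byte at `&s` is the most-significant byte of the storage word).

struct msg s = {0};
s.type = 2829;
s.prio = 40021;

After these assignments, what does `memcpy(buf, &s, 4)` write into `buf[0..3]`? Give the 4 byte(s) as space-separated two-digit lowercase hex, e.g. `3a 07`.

type (16b) val=2829 bits=0xb0d at bit 16: 0x0b0d0000
prio (16b) val=40021 bits=0x9c55 at bit 0: 0x0b0d9c55
word = 0x0b0d9c55 → big-endian bytes:
  [0]=0x0b  [1]=0x0d  [2]=0x9c  [3]=0x55

0b 0d 9c 55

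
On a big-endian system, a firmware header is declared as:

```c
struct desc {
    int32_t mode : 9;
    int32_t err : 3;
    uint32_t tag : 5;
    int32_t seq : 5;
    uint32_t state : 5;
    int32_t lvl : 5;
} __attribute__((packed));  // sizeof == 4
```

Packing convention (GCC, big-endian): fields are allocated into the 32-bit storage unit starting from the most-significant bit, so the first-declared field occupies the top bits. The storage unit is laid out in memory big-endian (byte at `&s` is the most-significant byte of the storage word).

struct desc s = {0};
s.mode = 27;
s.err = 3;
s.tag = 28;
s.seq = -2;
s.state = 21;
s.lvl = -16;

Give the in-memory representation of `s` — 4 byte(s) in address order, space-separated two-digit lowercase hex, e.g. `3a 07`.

0d be 7a b0

mode (9b) val=27 bits=0x1b at bit 23: 0x0d800000
err (3b) val=3 bits=0x3 at bit 20: 0x0db00000
tag (5b) val=28 bits=0x1c at bit 15: 0x0dbe0000
seq (5b) val=-2 bits=0x1e at bit 10: 0x0dbe7800
state (5b) val=21 bits=0x15 at bit 5: 0x0dbe7aa0
lvl (5b) val=-16 bits=0x10 at bit 0: 0x0dbe7ab0
word = 0x0dbe7ab0 → big-endian bytes:
  [0]=0x0d  [1]=0xbe  [2]=0x7a  [3]=0xb0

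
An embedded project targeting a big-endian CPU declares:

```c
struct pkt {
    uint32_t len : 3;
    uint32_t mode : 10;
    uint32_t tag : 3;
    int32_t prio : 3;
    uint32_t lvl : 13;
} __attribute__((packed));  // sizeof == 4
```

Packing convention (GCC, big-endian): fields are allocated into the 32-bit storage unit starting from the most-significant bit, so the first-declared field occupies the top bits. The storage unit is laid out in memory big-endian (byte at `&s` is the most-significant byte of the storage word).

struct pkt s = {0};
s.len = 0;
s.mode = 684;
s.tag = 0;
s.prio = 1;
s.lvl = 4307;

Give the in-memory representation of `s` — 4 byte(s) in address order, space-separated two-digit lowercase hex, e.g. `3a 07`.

15 60 30 d3

len:3 = 0 → 0x0 << 29 → word 0x00000000
mode:10 = 684 → 0x2ac << 19 → word 0x15600000
tag:3 = 0 → 0x0 << 16 → word 0x15600000
prio:3 = 1 → 0x1 << 13 → word 0x15602000
lvl:13 = 4307 → 0x10d3 << 0 → word 0x156030d3
word = 0x156030d3 → big-endian bytes:
  [0]=0x15  [1]=0x60  [2]=0x30  [3]=0xd3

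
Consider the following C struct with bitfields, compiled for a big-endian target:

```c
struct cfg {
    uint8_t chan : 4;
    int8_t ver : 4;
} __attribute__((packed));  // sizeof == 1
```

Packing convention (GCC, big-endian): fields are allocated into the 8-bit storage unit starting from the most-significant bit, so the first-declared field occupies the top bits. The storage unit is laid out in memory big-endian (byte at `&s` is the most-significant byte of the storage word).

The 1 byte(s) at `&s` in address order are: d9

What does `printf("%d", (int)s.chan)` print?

[0]=0xd9 (big-endian) → word 0xd9
chan [4+:4] = (word>>4) & 0xf = 13  ←
ver [0+:4] = (word>>0) & 0xf = 9

13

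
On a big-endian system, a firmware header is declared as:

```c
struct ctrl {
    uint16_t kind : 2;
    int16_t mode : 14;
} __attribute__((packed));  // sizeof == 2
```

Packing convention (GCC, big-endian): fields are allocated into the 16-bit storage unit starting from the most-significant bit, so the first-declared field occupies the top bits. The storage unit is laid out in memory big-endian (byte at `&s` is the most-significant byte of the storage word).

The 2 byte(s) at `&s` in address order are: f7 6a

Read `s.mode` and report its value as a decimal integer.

[0]=0xf7 [1]=0x6a (big-endian) → word 0xf76a
kind:2 @ bit 14 → (0xf76a>>14)&0x3 = 0x3
mode:14 @ bit 0 → (0xf76a>>0)&0x3fff = 0x376a  ←
mode signed 14b, MSB=1: 14186 - 16384 = -2198

-2198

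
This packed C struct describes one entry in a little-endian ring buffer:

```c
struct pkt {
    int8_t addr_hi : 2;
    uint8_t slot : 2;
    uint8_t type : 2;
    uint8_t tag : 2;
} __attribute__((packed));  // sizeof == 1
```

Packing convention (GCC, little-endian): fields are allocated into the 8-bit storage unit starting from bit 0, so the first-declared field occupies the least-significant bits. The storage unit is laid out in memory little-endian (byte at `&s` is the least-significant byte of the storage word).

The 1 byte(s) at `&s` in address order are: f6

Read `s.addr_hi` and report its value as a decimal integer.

[0]=0xf6 (little-endian) → word 0xf6
addr_hi [0+:2] = (word>>0) & 0x3 = 2  ←
slot [2+:2] = (word>>2) & 0x3 = 1
type [4+:2] = (word>>4) & 0x3 = 3
tag [6+:2] = (word>>6) & 0x3 = 3
addr_hi signed 2b, MSB=1: 2 - 4 = -2

-2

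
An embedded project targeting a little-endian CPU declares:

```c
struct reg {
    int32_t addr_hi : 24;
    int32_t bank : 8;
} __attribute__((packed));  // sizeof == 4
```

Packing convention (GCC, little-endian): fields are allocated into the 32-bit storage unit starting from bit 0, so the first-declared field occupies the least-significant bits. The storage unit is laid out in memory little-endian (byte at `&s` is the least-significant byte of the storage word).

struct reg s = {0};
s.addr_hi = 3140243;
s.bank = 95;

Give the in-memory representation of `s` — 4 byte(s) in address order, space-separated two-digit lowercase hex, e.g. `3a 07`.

93 ea 2f 5f

addr_hi (24b) val=3140243 bits=0x2fea93 at bit 0: 0x002fea93
bank (8b) val=95 bits=0x5f at bit 24: 0x5f2fea93
word = 0x5f2fea93 → little-endian bytes:
  [0]=0x93  [1]=0xea  [2]=0x2f  [3]=0x5f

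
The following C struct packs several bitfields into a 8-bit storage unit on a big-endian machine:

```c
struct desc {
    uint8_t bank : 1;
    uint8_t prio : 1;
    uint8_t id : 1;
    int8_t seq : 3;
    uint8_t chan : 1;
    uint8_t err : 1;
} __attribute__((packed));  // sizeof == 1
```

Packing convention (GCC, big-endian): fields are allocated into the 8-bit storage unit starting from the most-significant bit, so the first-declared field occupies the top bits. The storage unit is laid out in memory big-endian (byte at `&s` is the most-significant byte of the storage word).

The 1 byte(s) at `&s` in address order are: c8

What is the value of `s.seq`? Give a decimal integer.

2

[0]=0xc8 (big-endian) → word 0xc8
bank:1 @ bit 7 → (0xc8>>7)&0x1 = 0x1
prio:1 @ bit 6 → (0xc8>>6)&0x1 = 0x1
id:1 @ bit 5 → (0xc8>>5)&0x1 = 0x0
seq:3 @ bit 2 → (0xc8>>2)&0x7 = 0x2  ←
chan:1 @ bit 1 → (0xc8>>1)&0x1 = 0x0
err:1 @ bit 0 → (0xc8>>0)&0x1 = 0x0
seq signed 3b, MSB=0: value = 2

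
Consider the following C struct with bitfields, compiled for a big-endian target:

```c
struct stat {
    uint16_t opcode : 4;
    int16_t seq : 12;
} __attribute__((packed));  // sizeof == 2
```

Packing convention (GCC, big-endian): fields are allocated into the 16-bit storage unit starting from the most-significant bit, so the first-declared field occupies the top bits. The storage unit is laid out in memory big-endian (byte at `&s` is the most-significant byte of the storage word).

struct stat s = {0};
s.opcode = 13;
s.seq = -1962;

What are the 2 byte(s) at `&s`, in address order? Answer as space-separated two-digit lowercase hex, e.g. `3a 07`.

opcode:4 = 13 → 0xd << 12 → word 0xd000
seq:12 = -1962 → 0x856 << 0 → word 0xd856
word = 0xd856 → big-endian bytes:
  [0]=0xd8  [1]=0x56

d8 56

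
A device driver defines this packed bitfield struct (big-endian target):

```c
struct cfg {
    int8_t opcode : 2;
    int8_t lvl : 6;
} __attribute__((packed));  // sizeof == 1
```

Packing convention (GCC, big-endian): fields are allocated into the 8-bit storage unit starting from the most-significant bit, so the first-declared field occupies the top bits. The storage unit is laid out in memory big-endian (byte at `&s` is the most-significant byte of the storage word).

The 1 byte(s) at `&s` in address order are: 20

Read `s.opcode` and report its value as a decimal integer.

0

[0]=0x20 (big-endian) → word 0x20
opcode [6+:2] = (word>>6) & 0x3 = 0  ←
lvl [0+:6] = (word>>0) & 0x3f = 32
opcode signed 2b, MSB=0: value = 0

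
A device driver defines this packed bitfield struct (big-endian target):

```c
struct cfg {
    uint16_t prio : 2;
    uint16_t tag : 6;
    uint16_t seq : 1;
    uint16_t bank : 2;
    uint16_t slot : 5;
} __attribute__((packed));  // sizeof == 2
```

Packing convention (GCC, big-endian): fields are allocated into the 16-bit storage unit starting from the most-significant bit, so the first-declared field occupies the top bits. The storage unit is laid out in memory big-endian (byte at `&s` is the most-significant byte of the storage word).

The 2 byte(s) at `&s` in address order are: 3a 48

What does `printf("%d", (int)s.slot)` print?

8

[0]=0x3a [1]=0x48 (big-endian) → word 0x3a48
prio:2 @ bit 14 → (0x3a48>>14)&0x3 = 0x0
tag:6 @ bit 8 → (0x3a48>>8)&0x3f = 0x3a
seq:1 @ bit 7 → (0x3a48>>7)&0x1 = 0x0
bank:2 @ bit 5 → (0x3a48>>5)&0x3 = 0x2
slot:5 @ bit 0 → (0x3a48>>0)&0x1f = 0x8  ←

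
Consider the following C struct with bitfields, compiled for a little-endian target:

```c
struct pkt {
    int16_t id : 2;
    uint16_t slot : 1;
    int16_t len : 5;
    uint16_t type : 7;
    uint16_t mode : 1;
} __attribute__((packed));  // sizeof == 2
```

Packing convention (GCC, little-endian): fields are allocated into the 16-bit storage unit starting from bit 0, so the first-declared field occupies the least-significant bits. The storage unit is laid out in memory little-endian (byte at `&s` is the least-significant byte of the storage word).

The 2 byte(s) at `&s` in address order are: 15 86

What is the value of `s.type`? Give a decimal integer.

6

[0]=0x15 [1]=0x86 (little-endian) → word 0x8615
id:2 @ bit 0 → (0x8615>>0)&0x3 = 0x1
slot:1 @ bit 2 → (0x8615>>2)&0x1 = 0x1
len:5 @ bit 3 → (0x8615>>3)&0x1f = 0x2
type:7 @ bit 8 → (0x8615>>8)&0x7f = 0x6  ←
mode:1 @ bit 15 → (0x8615>>15)&0x1 = 0x1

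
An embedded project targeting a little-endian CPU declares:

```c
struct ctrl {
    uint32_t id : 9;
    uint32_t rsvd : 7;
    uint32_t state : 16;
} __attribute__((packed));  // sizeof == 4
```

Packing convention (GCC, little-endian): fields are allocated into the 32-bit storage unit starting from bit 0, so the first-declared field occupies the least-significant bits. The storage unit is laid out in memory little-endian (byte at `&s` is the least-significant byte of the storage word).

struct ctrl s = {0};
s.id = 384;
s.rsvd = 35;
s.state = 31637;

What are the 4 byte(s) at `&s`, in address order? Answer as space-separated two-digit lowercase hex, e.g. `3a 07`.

80 47 95 7b

[0+:9] id=384 & 0x1ff = 0x180; word=0x00000180
[9+:7] rsvd=35 & 0x7f = 0x23; word=0x00004780
[16+:16] state=31637 & 0xffff = 0x7b95; word=0x7b954780
word = 0x7b954780 → little-endian bytes:
  [0]=0x80  [1]=0x47  [2]=0x95  [3]=0x7b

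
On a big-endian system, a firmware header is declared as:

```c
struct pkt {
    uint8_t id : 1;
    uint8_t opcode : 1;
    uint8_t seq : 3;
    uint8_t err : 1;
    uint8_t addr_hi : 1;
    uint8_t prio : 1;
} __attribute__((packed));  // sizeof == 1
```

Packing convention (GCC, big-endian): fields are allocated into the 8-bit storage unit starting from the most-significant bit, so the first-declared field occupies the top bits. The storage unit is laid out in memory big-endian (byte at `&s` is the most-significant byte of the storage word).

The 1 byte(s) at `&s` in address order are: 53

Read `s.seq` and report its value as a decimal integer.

[0]=0x53 (big-endian) → word 0x53
id:1 @ bit 7 → (0x53>>7)&0x1 = 0x0
opcode:1 @ bit 6 → (0x53>>6)&0x1 = 0x1
seq:3 @ bit 3 → (0x53>>3)&0x7 = 0x2  ←
err:1 @ bit 2 → (0x53>>2)&0x1 = 0x0
addr_hi:1 @ bit 1 → (0x53>>1)&0x1 = 0x1
prio:1 @ bit 0 → (0x53>>0)&0x1 = 0x1

2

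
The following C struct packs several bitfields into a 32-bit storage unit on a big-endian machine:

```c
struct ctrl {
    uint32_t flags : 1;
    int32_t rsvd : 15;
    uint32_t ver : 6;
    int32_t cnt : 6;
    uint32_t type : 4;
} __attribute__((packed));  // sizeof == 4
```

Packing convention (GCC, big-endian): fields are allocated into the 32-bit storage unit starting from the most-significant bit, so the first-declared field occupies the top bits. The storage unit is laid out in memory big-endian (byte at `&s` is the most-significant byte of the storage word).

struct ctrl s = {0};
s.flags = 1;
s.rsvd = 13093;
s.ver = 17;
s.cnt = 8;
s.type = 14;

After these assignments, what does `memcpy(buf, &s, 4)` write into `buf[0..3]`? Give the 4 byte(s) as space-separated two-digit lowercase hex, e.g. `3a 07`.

b3 25 44 8e

flags (1b) val=1 bits=0x1 at bit 31: 0x80000000
rsvd (15b) val=13093 bits=0x3325 at bit 16: 0xb3250000
ver (6b) val=17 bits=0x11 at bit 10: 0xb3254400
cnt (6b) val=8 bits=0x8 at bit 4: 0xb3254480
type (4b) val=14 bits=0xe at bit 0: 0xb325448e
word = 0xb325448e → big-endian bytes:
  [0]=0xb3  [1]=0x25  [2]=0x44  [3]=0x8e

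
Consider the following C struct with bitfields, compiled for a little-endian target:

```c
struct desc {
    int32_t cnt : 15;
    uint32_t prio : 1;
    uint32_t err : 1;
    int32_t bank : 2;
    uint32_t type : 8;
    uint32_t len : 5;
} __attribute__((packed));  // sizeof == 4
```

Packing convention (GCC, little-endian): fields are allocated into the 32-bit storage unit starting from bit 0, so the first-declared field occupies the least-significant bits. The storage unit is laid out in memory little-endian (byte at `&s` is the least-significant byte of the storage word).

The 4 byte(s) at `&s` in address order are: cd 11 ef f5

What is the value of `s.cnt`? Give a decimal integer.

[0]=0xcd [1]=0x11 [2]=0xef [3]=0xf5 (little-endian) → word 0xf5ef11cd
cnt [0+:15] = (word>>0) & 0x7fff = 4557  ←
prio [15+:1] = (word>>15) & 0x1 = 0
err [16+:1] = (word>>16) & 0x1 = 1
bank [17+:2] = (word>>17) & 0x3 = 3
type [19+:8] = (word>>19) & 0xff = 189
len [27+:5] = (word>>27) & 0x1f = 30
cnt signed 15b, MSB=0: value = 4557

4557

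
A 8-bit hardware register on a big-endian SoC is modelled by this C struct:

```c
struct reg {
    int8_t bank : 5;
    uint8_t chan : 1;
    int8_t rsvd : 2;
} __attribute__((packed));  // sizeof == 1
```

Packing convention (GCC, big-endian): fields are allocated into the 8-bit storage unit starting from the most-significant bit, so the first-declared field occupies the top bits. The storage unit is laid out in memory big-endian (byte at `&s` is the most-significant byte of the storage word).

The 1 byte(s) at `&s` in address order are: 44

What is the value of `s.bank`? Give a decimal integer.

[0]=0x44 (big-endian) → word 0x44
bank:5 @ bit 3 → (0x44>>3)&0x1f = 0x8  ←
chan:1 @ bit 2 → (0x44>>2)&0x1 = 0x1
rsvd:2 @ bit 0 → (0x44>>0)&0x3 = 0x0
bank signed 5b, MSB=0: value = 8

8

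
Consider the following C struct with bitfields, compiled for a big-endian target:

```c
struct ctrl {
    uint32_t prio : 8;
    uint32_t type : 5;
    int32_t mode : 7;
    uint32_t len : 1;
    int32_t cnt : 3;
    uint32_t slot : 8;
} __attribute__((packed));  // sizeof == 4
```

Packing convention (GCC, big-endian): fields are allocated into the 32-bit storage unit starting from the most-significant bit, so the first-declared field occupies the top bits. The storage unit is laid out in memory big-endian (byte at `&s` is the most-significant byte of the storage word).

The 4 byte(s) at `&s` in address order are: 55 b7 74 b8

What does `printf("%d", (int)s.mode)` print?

-9

[0]=0x55 [1]=0xb7 [2]=0x74 [3]=0xb8 (big-endian) → word 0x55b774b8
prio:8 @ bit 24 → (0x55b774b8>>24)&0xff = 0x55
type:5 @ bit 19 → (0x55b774b8>>19)&0x1f = 0x16
mode:7 @ bit 12 → (0x55b774b8>>12)&0x7f = 0x77  ←
len:1 @ bit 11 → (0x55b774b8>>11)&0x1 = 0x0
cnt:3 @ bit 8 → (0x55b774b8>>8)&0x7 = 0x4
slot:8 @ bit 0 → (0x55b774b8>>0)&0xff = 0xb8
mode signed 7b, MSB=1: 119 - 128 = -9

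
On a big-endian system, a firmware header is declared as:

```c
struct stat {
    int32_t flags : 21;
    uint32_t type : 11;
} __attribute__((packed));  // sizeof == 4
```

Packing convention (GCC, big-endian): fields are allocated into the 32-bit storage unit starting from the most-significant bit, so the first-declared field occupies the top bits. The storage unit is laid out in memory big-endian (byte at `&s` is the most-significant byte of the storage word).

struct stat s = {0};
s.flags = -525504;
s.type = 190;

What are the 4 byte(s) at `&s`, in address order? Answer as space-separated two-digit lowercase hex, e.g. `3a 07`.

bf da 00 be

flags (21b) val=-525504 bits=0x17fb40 at bit 11: 0xbfda0000
type (11b) val=190 bits=0xbe at bit 0: 0xbfda00be
word = 0xbfda00be → big-endian bytes:
  [0]=0xbf  [1]=0xda  [2]=0x00  [3]=0xbe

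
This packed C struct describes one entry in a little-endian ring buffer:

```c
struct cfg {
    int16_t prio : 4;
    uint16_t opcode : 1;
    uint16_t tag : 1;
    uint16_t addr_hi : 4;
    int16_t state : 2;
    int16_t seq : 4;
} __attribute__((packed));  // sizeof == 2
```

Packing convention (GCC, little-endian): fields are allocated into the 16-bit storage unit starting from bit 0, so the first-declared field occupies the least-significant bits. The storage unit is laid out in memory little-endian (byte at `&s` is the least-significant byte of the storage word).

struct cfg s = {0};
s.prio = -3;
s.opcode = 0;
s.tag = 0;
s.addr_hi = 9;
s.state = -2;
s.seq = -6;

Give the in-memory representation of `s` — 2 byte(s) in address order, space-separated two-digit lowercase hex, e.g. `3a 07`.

prio (4b) val=-3 bits=0xd at bit 0: 0x000d
opcode (1b) val=0 bits=0x0 at bit 4: 0x000d
tag (1b) val=0 bits=0x0 at bit 5: 0x000d
addr_hi (4b) val=9 bits=0x9 at bit 6: 0x024d
state (2b) val=-2 bits=0x2 at bit 10: 0x0a4d
seq (4b) val=-6 bits=0xa at bit 12: 0xaa4d
word = 0xaa4d → little-endian bytes:
  [0]=0x4d  [1]=0xaa

4d aa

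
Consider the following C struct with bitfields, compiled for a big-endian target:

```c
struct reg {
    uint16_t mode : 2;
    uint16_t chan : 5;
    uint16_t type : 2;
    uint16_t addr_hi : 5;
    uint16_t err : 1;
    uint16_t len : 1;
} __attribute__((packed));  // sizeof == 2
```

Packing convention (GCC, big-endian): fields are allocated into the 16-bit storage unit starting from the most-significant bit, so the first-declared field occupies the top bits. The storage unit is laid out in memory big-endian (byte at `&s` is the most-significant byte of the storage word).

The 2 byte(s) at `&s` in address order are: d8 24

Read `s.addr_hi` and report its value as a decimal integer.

9

[0]=0xd8 [1]=0x24 (big-endian) → word 0xd824
mode:2 @ bit 14 → (0xd824>>14)&0x3 = 0x3
chan:5 @ bit 9 → (0xd824>>9)&0x1f = 0xc
type:2 @ bit 7 → (0xd824>>7)&0x3 = 0x0
addr_hi:5 @ bit 2 → (0xd824>>2)&0x1f = 0x9  ←
err:1 @ bit 1 → (0xd824>>1)&0x1 = 0x0
len:1 @ bit 0 → (0xd824>>0)&0x1 = 0x0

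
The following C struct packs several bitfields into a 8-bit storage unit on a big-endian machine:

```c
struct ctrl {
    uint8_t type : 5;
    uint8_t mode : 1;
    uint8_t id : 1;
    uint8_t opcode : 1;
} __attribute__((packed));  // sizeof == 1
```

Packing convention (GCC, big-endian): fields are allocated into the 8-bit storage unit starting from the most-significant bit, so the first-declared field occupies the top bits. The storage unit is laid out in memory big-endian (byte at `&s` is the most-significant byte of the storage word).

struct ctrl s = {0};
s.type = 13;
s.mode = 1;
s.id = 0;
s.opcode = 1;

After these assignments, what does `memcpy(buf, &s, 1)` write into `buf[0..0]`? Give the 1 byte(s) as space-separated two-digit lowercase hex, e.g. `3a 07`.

[3+:5] type=13 & 0x1f = 0xd; word=0x68
[2+:1] mode=1 & 0x1 = 0x1; word=0x6c
[1+:1] id=0 & 0x1 = 0x0; word=0x6c
[0+:1] opcode=1 & 0x1 = 0x1; word=0x6d
word = 0x6d → big-endian bytes:
  [0]=0x6d

6d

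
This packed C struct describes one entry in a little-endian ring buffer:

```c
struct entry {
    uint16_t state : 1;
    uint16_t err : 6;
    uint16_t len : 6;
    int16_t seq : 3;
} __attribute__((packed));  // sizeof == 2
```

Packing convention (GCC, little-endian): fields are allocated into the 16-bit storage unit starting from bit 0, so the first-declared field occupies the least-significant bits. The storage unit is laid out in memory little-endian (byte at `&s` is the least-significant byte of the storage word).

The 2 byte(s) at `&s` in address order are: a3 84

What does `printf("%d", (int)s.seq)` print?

[0]=0xa3 [1]=0x84 (little-endian) → word 0x84a3
state:1 @ bit 0 → (0x84a3>>0)&0x1 = 0x1
err:6 @ bit 1 → (0x84a3>>1)&0x3f = 0x11
len:6 @ bit 7 → (0x84a3>>7)&0x3f = 0x9
seq:3 @ bit 13 → (0x84a3>>13)&0x7 = 0x4  ←
seq signed 3b, MSB=1: 4 - 8 = -4

-4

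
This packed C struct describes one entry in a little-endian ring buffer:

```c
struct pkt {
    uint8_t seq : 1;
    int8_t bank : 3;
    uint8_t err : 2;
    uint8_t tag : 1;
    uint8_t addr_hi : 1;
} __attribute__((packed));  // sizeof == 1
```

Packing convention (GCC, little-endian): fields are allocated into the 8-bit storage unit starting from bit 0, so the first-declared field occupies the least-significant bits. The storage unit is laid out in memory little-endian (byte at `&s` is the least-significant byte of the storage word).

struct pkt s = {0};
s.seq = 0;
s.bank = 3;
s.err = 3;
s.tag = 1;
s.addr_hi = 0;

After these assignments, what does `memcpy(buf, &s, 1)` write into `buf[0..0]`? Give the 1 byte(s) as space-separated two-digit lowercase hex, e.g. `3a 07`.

seq:1 = 0 → 0x0 << 0 → word 0x00
bank:3 = 3 → 0x3 << 1 → word 0x06
err:2 = 3 → 0x3 << 4 → word 0x36
tag:1 = 1 → 0x1 << 6 → word 0x76
addr_hi:1 = 0 → 0x0 << 7 → word 0x76
word = 0x76 → little-endian bytes:
  [0]=0x76

76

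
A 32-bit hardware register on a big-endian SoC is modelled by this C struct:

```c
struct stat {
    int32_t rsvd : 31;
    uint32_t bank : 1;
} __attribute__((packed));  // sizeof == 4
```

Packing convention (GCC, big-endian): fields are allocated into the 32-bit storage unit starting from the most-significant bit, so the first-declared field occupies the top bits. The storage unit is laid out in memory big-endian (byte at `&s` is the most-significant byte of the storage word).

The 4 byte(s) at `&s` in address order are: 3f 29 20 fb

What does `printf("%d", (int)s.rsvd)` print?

[0]=0x3f [1]=0x29 [2]=0x20 [3]=0xfb (big-endian) → word 0x3f2920fb
rsvd [1+:31] = (word>>1) & 0x7fffffff = 529830013  ←
bank [0+:1] = (word>>0) & 0x1 = 1
rsvd signed 31b, MSB=0: value = 529830013

529830013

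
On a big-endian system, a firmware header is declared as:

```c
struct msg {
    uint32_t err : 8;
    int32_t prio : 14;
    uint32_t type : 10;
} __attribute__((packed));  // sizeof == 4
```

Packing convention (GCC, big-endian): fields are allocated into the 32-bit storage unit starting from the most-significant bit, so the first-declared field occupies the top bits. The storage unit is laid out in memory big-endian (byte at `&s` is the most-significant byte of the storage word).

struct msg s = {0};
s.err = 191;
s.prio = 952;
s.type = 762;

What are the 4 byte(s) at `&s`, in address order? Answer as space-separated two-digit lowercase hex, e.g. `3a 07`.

[24+:8] err=191 & 0xff = 0xbf; word=0xbf000000
[10+:14] prio=952 & 0x3fff = 0x3b8; word=0xbf0ee000
[0+:10] type=762 & 0x3ff = 0x2fa; word=0xbf0ee2fa
word = 0xbf0ee2fa → big-endian bytes:
  [0]=0xbf  [1]=0x0e  [2]=0xe2  [3]=0xfa

bf 0e e2 fa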